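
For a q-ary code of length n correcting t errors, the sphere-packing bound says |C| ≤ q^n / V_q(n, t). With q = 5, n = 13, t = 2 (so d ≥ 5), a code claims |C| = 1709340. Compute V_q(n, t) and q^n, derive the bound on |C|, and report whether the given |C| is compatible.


V_q(n, t) = 1301, q^n = 1220703125, Hamming bound = 938280, |C| = 1709340 > bound (violated).

Step 1: Compute V_q(n, t) = Σ_{j=0}^2 C(n, j) (q−1)^j.
  j = 0: C(13,0)·(4)^0 = 1·1 = 1.
  j = 1: C(13,1)·(4)^1 = 13·4 = 52.
  j = 2: C(13,2)·(4)^2 = 78·16 = 1248.
  V_q(n, t) = 1 + 52 + 1248 = 1301.
Step 2: q^n = 5^13 = 1220703125.
Step 3: Hamming bound ⌊q^n / V_q(n,t)⌋ = ⌊1220703125/1301⌋ = 938280.
Step 4: Compare |C| = 1709340 to 938280: violated.
The claimed |C| lies above the Hamming bound, so no 5-ary code of length 13 with d ≥ 5 can have 1709340 codewords.


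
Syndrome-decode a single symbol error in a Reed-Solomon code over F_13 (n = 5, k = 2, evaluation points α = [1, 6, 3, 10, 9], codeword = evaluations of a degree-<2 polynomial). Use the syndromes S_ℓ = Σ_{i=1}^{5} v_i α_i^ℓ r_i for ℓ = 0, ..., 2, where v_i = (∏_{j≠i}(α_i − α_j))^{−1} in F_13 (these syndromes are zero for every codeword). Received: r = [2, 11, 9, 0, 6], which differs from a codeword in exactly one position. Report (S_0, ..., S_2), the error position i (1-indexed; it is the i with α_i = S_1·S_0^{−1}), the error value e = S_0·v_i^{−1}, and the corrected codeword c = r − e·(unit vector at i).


S = (4, 12, 10), error at position 3, error magnitude e = 6, c = [2, 11, 3, 0, 6].

Step 1: column multipliers v_i = (∏_{j≠i}(α_i − α_j))^{−1} mod 13.
  i = 1 (α = 1): (1−6)(1−3)(1−10)(1−9) = (−5)·(−2)·(−9)·(−8) = 720 ≡ 5, so v_1 = 5^{−1} = 8 (mod 13).
  i = 2 (α = 6): (6−1)(6−3)(6−10)(6−9) = 5·3·(−4)·(−3) = 180 ≡ 11, so v_2 = 11^{−1} = 6 (mod 13).
  i = 3 (α = 3): (3−1)(3−6)(3−10)(3−9) = 2·(−3)·(−7)·(−6) = −252 ≡ 8, so v_3 = 8^{−1} = 5 (mod 13).
  i = 4 (α = 10): (10−1)(10−6)(10−3)(10−9) = 9·4·7·1 = 252 ≡ 5, so v_4 = 5^{−1} = 8 (mod 13).
  i = 5 (α = 9): (9−1)(9−6)(9−3)(9−10) = 8·3·6·(−1) = −144 ≡ 12, so v_5 = 12^{−1} = 12 (mod 13).
  v = [8, 6, 5, 8, 12].
Step 2: syndromes of r = [2, 11, 9, 0, 6] (all sums mod 13).
  S_0 = Σ v_i r_i = 8·2 + 6·11 + 5·9 + 8·0 + 12·6 = 199 ≡ 4.
  S_1 = Σ v_i α_i r_i = 8·1·2 + 6·6·11 + 5·3·9 + 8·10·0 + 12·9·6 = 1195 ≡ 12.
  α_i^2 mod 13 = [1, 10, 9, 9, 3].
  S_2 = Σ v_i α_i^2 r_i = 8·1·2 + 6·10·11 + 5·9·9 + 8·9·0 + 12·3·6 = 1297 ≡ 10.
  S = (4, 12, 10) ≠ 0, so r is not a codeword (an error is present).
Step 3: locate the error. For a single error e at position i, S_ℓ = v_i·e·α_i^ℓ, so α_err = S_1/S_0.
  S_0^{−1} = 4^{−1} = 10 (mod 13), so α_err = 12·10 = 120 ≡ 3 = α_3. Error position i = 3.
  Consistency check: S_2/S_1 = 10·12 = 120 ≡ 3 = α_err ✓ (single-error assumption holds).
Step 4: error magnitude e = S_0/v_3 = S_0·∏_{j≠3}(α_3 − α_j) = 4·8 = 32 ≡ 6 (mod 13).
Step 5: correct position 3: c_3 = r_3 − e = 9 − 6 ≡ 3 (mod 13). Hence c = [2, 11, 3, 0, 6].
  Check: interpolating c through the α_i gives m(x) = 8 + 7·x (degree < 2) with m(α_i) = c_i for every i, so c is indeed a codeword.


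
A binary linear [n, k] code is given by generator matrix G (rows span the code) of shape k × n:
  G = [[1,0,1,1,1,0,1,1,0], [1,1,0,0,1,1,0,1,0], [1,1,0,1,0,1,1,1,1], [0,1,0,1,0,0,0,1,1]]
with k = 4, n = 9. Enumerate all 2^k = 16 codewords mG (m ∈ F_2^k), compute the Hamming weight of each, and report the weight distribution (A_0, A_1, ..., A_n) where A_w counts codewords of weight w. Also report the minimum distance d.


Weight distribution: A_0 = 1, A_3 = 1, A_4 = 5, A_5 = 6, A_6 = 2, A_7 = 1. Minimum distance d = 3.

Enumerate all 2^4 = 16 messages m ∈ F_2^4.
For each, compute codeword c = mG in F_2^9, then tally its weight.
  m = 0000 → c = 000000000, weight = 0.
  m = 1000 → c = 101110110, weight = 6.
  m = 0100 → c = 110011010, weight = 5.
  m = 1100 → c = 011101100, weight = 5.
  m = 0010 → c = 110101111, weight = 7.
  m = 1010 → c = 011011001, weight = 5.
  m = 0110 → c = 000110101, weight = 4.
  m = 1110 → c = 101000011, weight = 4.
  m = 0001 → c = 010100011, weight = 4.
  m = 1001 → c = 111010101, weight = 6.
  m = 0101 → c = 100111001, weight = 5.
  m = 1101 → c = 001001111, weight = 5.
  m = 0011 → c = 100001100, weight = 3.
  m = 1011 → c = 001111010, weight = 5.
  m = 0111 → c = 010010110, weight = 4.
  m = 1111 → c = 111100000, weight = 4.
Tally weights:
  weight 0: 1 codewords.
  weight 3: 1 codewords.
  weight 4: 5 codewords.
  weight 5: 6 codewords.
  weight 6: 2 codewords.
  weight 7: 1 codewords.
Minimum distance d = smallest w > 0 with A_w > 0 = 3.
Sanity: Σ A_w = 16 = 2^4 = 16 ✓.


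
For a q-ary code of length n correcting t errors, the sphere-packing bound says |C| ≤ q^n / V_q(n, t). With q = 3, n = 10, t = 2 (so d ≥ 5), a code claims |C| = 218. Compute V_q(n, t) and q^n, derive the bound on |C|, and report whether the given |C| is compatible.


V_q(n, t) = 201, q^n = 59049, Hamming bound = 293, |C| = 218 ≤ bound (satisfied).

Step 1: Compute V_q(n, t) = Σ_{j=0}^2 C(n, j) (q−1)^j.
  j = 0: C(10,0)·(2)^0 = 1·1 = 1.
  j = 1: C(10,1)·(2)^1 = 10·2 = 20.
  j = 2: C(10,2)·(2)^2 = 45·4 = 180.
  V_q(n, t) = 1 + 20 + 180 = 201.
Step 2: q^n = 3^10 = 59049.
Step 3: Hamming bound ⌊q^n / V_q(n,t)⌋ = ⌊59049/201⌋ = 293.
Step 4: Compare |C| = 218 to 293: satisfied.
The claimed |C| lies below the Hamming bound.


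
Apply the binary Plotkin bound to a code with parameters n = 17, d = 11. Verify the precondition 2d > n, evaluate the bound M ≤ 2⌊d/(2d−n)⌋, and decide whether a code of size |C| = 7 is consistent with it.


Plotkin bound M ≤ 4; given |C| = 7 > bound (violated).

Check applicability: 2d = 22, n = 17.
2d − n = 5 > 0, so Plotkin applies.
Compute d/(2d−n) = 11/5 ≈ 2.2000.
⌊d/(2d−n)⌋ = 2.
Plotkin bound: M ≤ 2·2 = 4.
Given |C| = 7, check: VIOLATED.
This |C| is above the Plotkin bound, so no binary code with n = 17, d = 11 and 7 codewords exists.


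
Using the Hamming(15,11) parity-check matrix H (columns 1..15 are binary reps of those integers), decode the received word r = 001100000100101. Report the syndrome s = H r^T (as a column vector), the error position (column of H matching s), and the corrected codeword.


s = (1, 1, 1, 1)^T, error position = 15, corrected codeword c = 001100000100100

Compute s = H r^T mod 2 one row at a time:
  s_1 = 0 + 0 + 1 + 0 + 0 + 1 + 0 + 1 = 3 ≡ 1 (mod 2).
  s_2 = 1 + 0 + 0 + 0 + 0 + 1 + 0 + 1 = 3 ≡ 1 (mod 2).
  s_3 = 0 + 1 + 0 + 0 + 1 + 0 + 0 + 1 = 3 ≡ 1 (mod 2).
  s_4 = 0 + 1 + 0 + 0 + 0 + 0 + 1 + 1 = 3 ≡ 1 (mod 2).
s = (1, 1, 1, 1)^T — this equals column 15 of H (binary 1111), so error is at position 15.
Correct: flip bit 15 of r = 001100000100101 to get c = 001100000100100.


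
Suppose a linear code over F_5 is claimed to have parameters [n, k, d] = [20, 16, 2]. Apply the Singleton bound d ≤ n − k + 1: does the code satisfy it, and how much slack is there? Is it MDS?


Singleton RHS = n − k + 1 = 5, slack = 3, bound satisfied, not MDS.

Singleton bound: d ≤ n − k + 1.
Here n = 20, k = 16, so n − k + 1 = 5.
Given d = 2, check d ≤ 5: YES.
Slack = (n − k + 1) − d = 3.
The code is NOT MDS (slack = 3 > 0).
Description: the claimed parameters are [20, 16, 2]_5; such a code would be non-MDS.


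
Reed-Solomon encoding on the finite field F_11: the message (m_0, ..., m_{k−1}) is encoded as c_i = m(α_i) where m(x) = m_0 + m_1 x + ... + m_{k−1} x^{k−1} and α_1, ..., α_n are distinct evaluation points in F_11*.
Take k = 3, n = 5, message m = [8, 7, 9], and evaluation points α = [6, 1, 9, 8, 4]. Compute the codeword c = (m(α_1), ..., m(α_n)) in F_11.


c = [0, 2, 8, 2, 4]

Message polynomial: m(x) = 8 + 7·x + 9·x^2 (mod 11).
For each evaluation point α_i, compute m(α_i) mod 11:
  α_1 = 6: Horner steps 9 → 6 → 0, so m(6) = 0.
  α_2 = 1: Horner steps 9 → 5 → 2, so m(1) = 2.
  α_3 = 9: Horner steps 9 → 0 → 8, so m(9) = 8.
  α_4 = 8: Horner steps 9 → 2 → 2, so m(8) = 2.
  α_5 = 4: Horner steps 9 → 10 → 4, so m(4) = 4.
Codeword c = [0, 2, 8, 2, 4] ∈ F_11^5.


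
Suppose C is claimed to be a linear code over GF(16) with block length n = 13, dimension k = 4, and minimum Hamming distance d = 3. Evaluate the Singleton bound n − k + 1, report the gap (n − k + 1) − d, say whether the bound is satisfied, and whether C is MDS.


Singleton RHS = n − k + 1 = 10, slack = 7, bound satisfied, not MDS.

Singleton bound: d ≤ n − k + 1.
Here n = 13, k = 4, so n − k + 1 = 10.
Given d = 3, check d ≤ 10: YES.
Slack = (n − k + 1) − d = 7.
The code is NOT MDS (slack = 7 > 0).
Description: the claimed parameters are [13, 4, 3]_16; such a code would be non-MDS.


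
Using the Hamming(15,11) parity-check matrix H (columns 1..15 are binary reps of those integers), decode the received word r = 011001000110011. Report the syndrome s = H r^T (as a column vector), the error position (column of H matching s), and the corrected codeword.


s = (0, 1, 1, 1)^T, error position = 7, corrected codeword c = 011001100110011

Compute s = H r^T mod 2 one row at a time:
  s_1 = 0 + 0 + 1 + 1 + 0 + 0 + 1 + 1 = 4 ≡ 0 (mod 2).
  s_2 = 0 + 0 + 1 + 0 + 0 + 0 + 1 + 1 = 3 ≡ 1 (mod 2).
  s_3 = 1 + 1 + 1 + 0 + 1 + 1 + 1 + 1 = 7 ≡ 1 (mod 2).
  s_4 = 0 + 1 + 0 + 0 + 0 + 1 + 0 + 1 = 3 ≡ 1 (mod 2).
s = (0, 1, 1, 1)^T — this equals column 7 of H (binary 0111), so error is at position 7.
Correct: flip bit 7 of r = 011001000110011 to get c = 011001100110011.


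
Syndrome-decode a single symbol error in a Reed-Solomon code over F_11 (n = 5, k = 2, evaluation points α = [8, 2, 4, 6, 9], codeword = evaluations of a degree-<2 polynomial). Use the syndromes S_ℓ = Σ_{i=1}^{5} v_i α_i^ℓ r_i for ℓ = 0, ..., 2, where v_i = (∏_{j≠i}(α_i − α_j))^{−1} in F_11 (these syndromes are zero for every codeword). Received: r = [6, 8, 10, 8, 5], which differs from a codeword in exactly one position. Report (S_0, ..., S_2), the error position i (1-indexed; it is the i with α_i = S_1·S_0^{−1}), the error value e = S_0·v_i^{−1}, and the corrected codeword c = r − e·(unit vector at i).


S = (3, 6, 1), error at position 2, error magnitude e = 7, c = [6, 1, 10, 8, 5].

Step 1: column multipliers v_i = (∏_{j≠i}(α_i − α_j))^{−1} mod 11.
  i = 1 (α = 8): (8−2)(8−4)(8−6)(8−9) = 6·4·2·(−1) = −48 ≡ 7, so v_1 = 7^{−1} = 8 (mod 11).
  i = 2 (α = 2): (2−8)(2−4)(2−6)(2−9) = (−6)·(−2)·(−4)·(−7) = 336 ≡ 6, so v_2 = 6^{−1} = 2 (mod 11).
  i = 3 (α = 4): (4−8)(4−2)(4−6)(4−9) = (−4)·2·(−2)·(−5) = −80 ≡ 8, so v_3 = 8^{−1} = 7 (mod 11).
  i = 4 (α = 6): (6−8)(6−2)(6−4)(6−9) = (−2)·4·2·(−3) = 48 ≡ 4, so v_4 = 4^{−1} = 3 (mod 11).
  i = 5 (α = 9): (9−8)(9−2)(9−4)(9−6) = 1·7·5·3 = 105 ≡ 6, so v_5 = 6^{−1} = 2 (mod 11).
  v = [8, 2, 7, 3, 2].
Step 2: syndromes of r = [6, 8, 10, 8, 5] (all sums mod 11).
  S_0 = Σ v_i r_i = 8·6 + 2·8 + 7·10 + 3·8 + 2·5 = 168 ≡ 3.
  S_1 = Σ v_i α_i r_i = 8·8·6 + 2·2·8 + 7·4·10 + 3·6·8 + 2·9·5 = 930 ≡ 6.
  α_i^2 mod 11 = [9, 4, 5, 3, 4].
  S_2 = Σ v_i α_i^2 r_i = 8·9·6 + 2·4·8 + 7·5·10 + 3·3·8 + 2·4·5 = 958 ≡ 1.
  S = (3, 6, 1) ≠ 0, so r is not a codeword (an error is present).
Step 3: locate the error. For a single error e at position i, S_ℓ = v_i·e·α_i^ℓ, so α_err = S_1/S_0.
  S_0^{−1} = 3^{−1} = 4 (mod 11), so α_err = 6·4 = 24 ≡ 2 = α_2. Error position i = 2.
  Consistency check: S_2/S_1 = 1·2 = 2 ≡ 2 = α_err ✓ (single-error assumption holds).
Step 4: error magnitude e = S_0/v_2 = S_0·∏_{j≠2}(α_2 − α_j) = 3·6 = 18 ≡ 7 (mod 11).
Step 5: correct position 2: c_2 = r_2 − e = 8 − 7 ≡ 1 (mod 11). Hence c = [6, 1, 10, 8, 5].
  Check: interpolating c through the α_i gives m(x) = 3 + 10·x (degree < 2) with m(α_i) = c_i for every i, so c is indeed a codeword.


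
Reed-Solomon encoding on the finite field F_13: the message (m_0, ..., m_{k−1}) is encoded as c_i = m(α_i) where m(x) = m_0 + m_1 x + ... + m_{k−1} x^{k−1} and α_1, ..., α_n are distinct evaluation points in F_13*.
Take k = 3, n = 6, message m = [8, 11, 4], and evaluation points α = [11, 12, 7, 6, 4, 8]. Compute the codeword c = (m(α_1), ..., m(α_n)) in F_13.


c = [2, 1, 8, 10, 12, 1]

Message polynomial: m(x) = 8 + 11·x + 4·x^2 (mod 13).
For each evaluation point α_i, compute m(α_i) mod 13:
  α_1 = 11: Horner steps 4 → 3 → 2, so m(11) = 2.
  α_2 = 12: Horner steps 4 → 7 → 1, so m(12) = 1.
  α_3 = 7: Horner steps 4 → 0 → 8, so m(7) = 8.
  α_4 = 6: Horner steps 4 → 9 → 10, so m(6) = 10.
  α_5 = 4: Horner steps 4 → 1 → 12, so m(4) = 12.
  α_6 = 8: Horner steps 4 → 4 → 1, so m(8) = 1.
Codeword c = [2, 1, 8, 10, 12, 1] ∈ F_13^6.


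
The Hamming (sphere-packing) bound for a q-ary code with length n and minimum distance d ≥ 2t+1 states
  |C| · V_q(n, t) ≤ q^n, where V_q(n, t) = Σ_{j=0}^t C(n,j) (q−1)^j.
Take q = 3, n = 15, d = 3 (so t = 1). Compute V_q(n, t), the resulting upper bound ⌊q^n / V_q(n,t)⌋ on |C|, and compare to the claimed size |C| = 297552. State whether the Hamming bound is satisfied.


V_q(n, t) = 31, q^n = 14348907, Hamming bound = 462867, |C| = 297552 ≤ bound (satisfied).

Step 1: Compute V_q(n, t) = Σ_{j=0}^1 C(n, j) (q−1)^j.
  j = 0: C(15,0)·(2)^0 = 1·1 = 1.
  j = 1: C(15,1)·(2)^1 = 15·2 = 30.
  V_q(n, t) = 1 + 30 = 31.
Step 2: q^n = 3^15 = 14348907.
Step 3: Hamming bound ⌊q^n / V_q(n,t)⌋ = ⌊14348907/31⌋ = 462867.
Step 4: Compare |C| = 297552 to 462867: satisfied.
The claimed |C| lies below the Hamming bound.


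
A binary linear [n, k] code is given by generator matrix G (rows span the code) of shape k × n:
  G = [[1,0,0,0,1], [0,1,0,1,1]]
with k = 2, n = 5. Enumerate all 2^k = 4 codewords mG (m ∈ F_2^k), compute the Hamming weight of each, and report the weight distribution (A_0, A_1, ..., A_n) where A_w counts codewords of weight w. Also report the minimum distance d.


Weight distribution: A_0 = 1, A_2 = 1, A_3 = 2. Minimum distance d = 2.

Enumerate all 2^2 = 4 messages m ∈ F_2^2.
For each, compute codeword c = mG in F_2^5, then tally its weight.
  m = 00 → c = 00000, weight = 0.
  m = 10 → c = 10001, weight = 2.
  m = 01 → c = 01011, weight = 3.
  m = 11 → c = 11010, weight = 3.
Tally weights:
  weight 0: 1 codewords.
  weight 2: 1 codewords.
  weight 3: 2 codewords.
Minimum distance d = smallest w > 0 with A_w > 0 = 2.
Sanity: Σ A_w = 4 = 2^2 = 4 ✓.


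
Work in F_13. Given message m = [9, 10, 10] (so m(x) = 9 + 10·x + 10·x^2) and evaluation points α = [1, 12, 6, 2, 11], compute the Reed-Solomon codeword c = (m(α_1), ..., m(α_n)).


c = [3, 9, 0, 4, 3]

Message polynomial: m(x) = 9 + 10·x + 10·x^2 (mod 13).
For each evaluation point α_i, compute m(α_i) mod 13:
  α_1 = 1: Horner steps 10 → 7 → 3, so m(1) = 3.
  α_2 = 12: Horner steps 10 → 0 → 9, so m(12) = 9.
  α_3 = 6: Horner steps 10 → 5 → 0, so m(6) = 0.
  α_4 = 2: Horner steps 10 → 4 → 4, so m(2) = 4.
  α_5 = 11: Horner steps 10 → 3 → 3, so m(11) = 3.
Codeword c = [3, 9, 0, 4, 3] ∈ F_13^5.


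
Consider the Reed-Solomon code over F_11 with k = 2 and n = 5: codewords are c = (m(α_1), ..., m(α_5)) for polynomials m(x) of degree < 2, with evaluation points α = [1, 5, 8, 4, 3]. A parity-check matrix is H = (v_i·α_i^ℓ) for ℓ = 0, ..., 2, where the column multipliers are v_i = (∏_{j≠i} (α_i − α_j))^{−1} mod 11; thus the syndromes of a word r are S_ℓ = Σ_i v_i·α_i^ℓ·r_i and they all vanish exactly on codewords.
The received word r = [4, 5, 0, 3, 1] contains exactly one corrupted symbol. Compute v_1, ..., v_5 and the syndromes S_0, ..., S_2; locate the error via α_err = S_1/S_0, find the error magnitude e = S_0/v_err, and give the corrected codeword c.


S = (6, 6, 6), error at position 1, error magnitude e = 7, c = [8, 5, 0, 3, 1].

Step 1: column multipliers v_i = (∏_{j≠i}(α_i − α_j))^{−1} mod 11.
  i = 1 (α = 1): (1−5)(1−8)(1−4)(1−3) = (−4)·(−7)·(−3)·(−2) = 168 ≡ 3, so v_1 = 3^{−1} = 4 (mod 11).
  i = 2 (α = 5): (5−1)(5−8)(5−4)(5−3) = 4·(−3)·1·2 = −24 ≡ 9, so v_2 = 9^{−1} = 5 (mod 11).
  i = 3 (α = 8): (8−1)(8−5)(8−4)(8−3) = 7·3·4·5 = 420 ≡ 2, so v_3 = 2^{−1} = 6 (mod 11).
  i = 4 (α = 4): (4−1)(4−5)(4−8)(4−3) = 3·(−1)·(−4)·1 = 12 ≡ 1, so v_4 = 1^{−1} = 1 (mod 11).
  i = 5 (α = 3): (3−1)(3−5)(3−8)(3−4) = 2·(−2)·(−5)·(−1) = −20 ≡ 2, so v_5 = 2^{−1} = 6 (mod 11).
  v = [4, 5, 6, 1, 6].
Step 2: syndromes of r = [4, 5, 0, 3, 1] (all sums mod 11).
  S_0 = Σ v_i r_i = 4·4 + 5·5 + 6·0 + 1·3 + 6·1 = 50 ≡ 6.
  S_1 = Σ v_i α_i r_i = 4·1·4 + 5·5·5 + 6·8·0 + 1·4·3 + 6·3·1 = 171 ≡ 6.
  α_i^2 mod 11 = [1, 3, 9, 5, 9].
  S_2 = Σ v_i α_i^2 r_i = 4·1·4 + 5·3·5 + 6·9·0 + 1·5·3 + 6·9·1 = 160 ≡ 6.
  S = (6, 6, 6) ≠ 0, so r is not a codeword (an error is present).
Step 3: locate the error. For a single error e at position i, S_ℓ = v_i·e·α_i^ℓ, so α_err = S_1/S_0.
  S_0^{−1} = 6^{−1} = 2 (mod 11), so α_err = 6·2 = 12 ≡ 1 = α_1. Error position i = 1.
  Consistency check: S_2/S_1 = 6·2 = 12 ≡ 1 = α_err ✓ (single-error assumption holds).
Step 4: error magnitude e = S_0/v_1 = S_0·∏_{j≠1}(α_1 − α_j) = 6·3 = 18 ≡ 7 (mod 11).
Step 5: correct position 1: c_1 = r_1 − e = 4 − 7 ≡ 8 (mod 11). Hence c = [8, 5, 0, 3, 1].
  Check: interpolating c through the α_i gives m(x) = 6 + 2·x (degree < 2) with m(α_i) = c_i for every i, so c is indeed a codeword.


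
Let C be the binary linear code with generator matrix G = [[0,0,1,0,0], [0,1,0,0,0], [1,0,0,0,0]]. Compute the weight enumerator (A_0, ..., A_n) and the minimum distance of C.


Weight distribution: A_0 = 1, A_1 = 3, A_2 = 3, A_3 = 1. Minimum distance d = 1.

Enumerate all 2^3 = 8 messages m ∈ F_2^3.
For each, compute codeword c = mG in F_2^5, then tally its weight.
  m = 000 → c = 00000, weight = 0.
  m = 100 → c = 00100, weight = 1.
  m = 010 → c = 01000, weight = 1.
  m = 110 → c = 01100, weight = 2.
  m = 001 → c = 10000, weight = 1.
  m = 101 → c = 10100, weight = 2.
  m = 011 → c = 11000, weight = 2.
  m = 111 → c = 11100, weight = 3.
Tally weights:
  weight 0: 1 codewords.
  weight 1: 3 codewords.
  weight 2: 3 codewords.
  weight 3: 1 codewords.
Minimum distance d = smallest w > 0 with A_w > 0 = 1.
Sanity: Σ A_w = 8 = 2^3 = 8 ✓.


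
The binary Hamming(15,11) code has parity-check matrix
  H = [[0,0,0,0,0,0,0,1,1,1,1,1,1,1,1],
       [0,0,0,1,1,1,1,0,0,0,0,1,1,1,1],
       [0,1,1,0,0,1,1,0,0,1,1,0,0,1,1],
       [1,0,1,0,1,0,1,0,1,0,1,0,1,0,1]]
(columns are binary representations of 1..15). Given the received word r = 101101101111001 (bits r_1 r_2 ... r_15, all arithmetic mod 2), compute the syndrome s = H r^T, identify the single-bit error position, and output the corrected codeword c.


s = (1, 1, 0, 0)^T, error position = 12, corrected codeword c = 101101101110001

Compute s = H r^T mod 2 one row at a time:
  s_1 = 0 + 1 + 1 + 1 + 1 + 0 + 0 + 1 = 5 ≡ 1 (mod 2).
  s_2 = 1 + 0 + 1 + 1 + 1 + 0 + 0 + 1 = 5 ≡ 1 (mod 2).
  s_3 = 0 + 1 + 1 + 1 + 1 + 1 + 0 + 1 = 6 ≡ 0 (mod 2).
  s_4 = 1 + 1 + 0 + 1 + 1 + 1 + 0 + 1 = 6 ≡ 0 (mod 2).
s = (1, 1, 0, 0)^T — this equals column 12 of H (binary 1100), so error is at position 12.
Correct: flip bit 12 of r = 101101101111001 to get c = 101101101110001.


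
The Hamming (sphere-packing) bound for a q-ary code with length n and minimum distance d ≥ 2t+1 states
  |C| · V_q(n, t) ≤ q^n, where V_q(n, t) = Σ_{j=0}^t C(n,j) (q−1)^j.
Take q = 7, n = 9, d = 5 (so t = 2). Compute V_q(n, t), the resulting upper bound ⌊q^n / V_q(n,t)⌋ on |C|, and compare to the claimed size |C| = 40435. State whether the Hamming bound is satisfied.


V_q(n, t) = 1351, q^n = 40353607, Hamming bound = 29869, |C| = 40435 > bound (violated).

Step 1: Compute V_q(n, t) = Σ_{j=0}^2 C(n, j) (q−1)^j.
  j = 0: C(9,0)·(6)^0 = 1·1 = 1.
  j = 1: C(9,1)·(6)^1 = 9·6 = 54.
  j = 2: C(9,2)·(6)^2 = 36·36 = 1296.
  V_q(n, t) = 1 + 54 + 1296 = 1351.
Step 2: q^n = 7^9 = 40353607.
Step 3: Hamming bound ⌊q^n / V_q(n,t)⌋ = ⌊40353607/1351⌋ = 29869.
Step 4: Compare |C| = 40435 to 29869: violated.
The claimed |C| lies above the Hamming bound, so no 7-ary code of length 9 with d ≥ 5 can have 40435 codewords.


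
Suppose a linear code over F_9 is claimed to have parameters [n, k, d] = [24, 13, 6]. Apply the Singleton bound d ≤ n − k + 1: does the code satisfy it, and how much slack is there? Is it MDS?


Singleton RHS = n − k + 1 = 12, slack = 6, bound satisfied, not MDS.

Singleton bound: d ≤ n − k + 1.
Here n = 24, k = 13, so n − k + 1 = 12.
Given d = 6, check d ≤ 12: YES.
Slack = (n − k + 1) − d = 6.
The code is NOT MDS (slack = 6 > 0).
Description: the claimed parameters are [24, 13, 6]_9; such a code would be non-MDS.


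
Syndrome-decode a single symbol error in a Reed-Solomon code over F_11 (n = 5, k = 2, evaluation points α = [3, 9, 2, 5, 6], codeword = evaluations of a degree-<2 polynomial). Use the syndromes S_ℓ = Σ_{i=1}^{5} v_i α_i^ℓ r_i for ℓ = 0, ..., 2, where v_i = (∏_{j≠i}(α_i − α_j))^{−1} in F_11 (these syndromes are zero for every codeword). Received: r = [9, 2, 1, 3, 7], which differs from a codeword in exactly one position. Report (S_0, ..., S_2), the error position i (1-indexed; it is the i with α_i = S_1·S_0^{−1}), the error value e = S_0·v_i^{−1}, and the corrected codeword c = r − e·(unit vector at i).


S = (5, 8, 4), error at position 5, error magnitude e = 7, c = [9, 2, 1, 3, 0].

Step 1: column multipliers v_i = (∏_{j≠i}(α_i − α_j))^{−1} mod 11.
  i = 1 (α = 3): (3−9)(3−2)(3−5)(3−6) = (−6)·1·(−2)·(−3) = −36 ≡ 8, so v_1 = 8^{−1} = 7 (mod 11).
  i = 2 (α = 9): (9−3)(9−2)(9−5)(9−6) = 6·7·4·3 = 504 ≡ 9, so v_2 = 9^{−1} = 5 (mod 11).
  i = 3 (α = 2): (2−3)(2−9)(2−5)(2−6) = (−1)·(−7)·(−3)·(−4) = 84 ≡ 7, so v_3 = 7^{−1} = 8 (mod 11).
  i = 4 (α = 5): (5−3)(5−9)(5−2)(5−6) = 2·(−4)·3·(−1) = 24 ≡ 2, so v_4 = 2^{−1} = 6 (mod 11).
  i = 5 (α = 6): (6−3)(6−9)(6−2)(6−5) = 3·(−3)·4·1 = −36 ≡ 8, so v_5 = 8^{−1} = 7 (mod 11).
  v = [7, 5, 8, 6, 7].
Step 2: syndromes of r = [9, 2, 1, 3, 7] (all sums mod 11).
  S_0 = Σ v_i r_i = 7·9 + 5·2 + 8·1 + 6·3 + 7·7 = 148 ≡ 5.
  S_1 = Σ v_i α_i r_i = 7·3·9 + 5·9·2 + 8·2·1 + 6·5·3 + 7·6·7 = 679 ≡ 8.
  α_i^2 mod 11 = [9, 4, 4, 3, 3].
  S_2 = Σ v_i α_i^2 r_i = 7·9·9 + 5·4·2 + 8·4·1 + 6·3·3 + 7·3·7 = 840 ≡ 4.
  S = (5, 8, 4) ≠ 0, so r is not a codeword (an error is present).
Step 3: locate the error. For a single error e at position i, S_ℓ = v_i·e·α_i^ℓ, so α_err = S_1/S_0.
  S_0^{−1} = 5^{−1} = 9 (mod 11), so α_err = 8·9 = 72 ≡ 6 = α_5. Error position i = 5.
  Consistency check: S_2/S_1 = 4·7 = 28 ≡ 6 = α_err ✓ (single-error assumption holds).
Step 4: error magnitude e = S_0/v_5 = S_0·∏_{j≠5}(α_5 − α_j) = 5·8 = 40 ≡ 7 (mod 11).
Step 5: correct position 5: c_5 = r_5 − e = 7 − 7 ≡ 0 (mod 11). Hence c = [9, 2, 1, 3, 0].
  Check: interpolating c through the α_i gives m(x) = 7 + 8·x (degree < 2) with m(α_i) = c_i for every i, so c is indeed a codeword.


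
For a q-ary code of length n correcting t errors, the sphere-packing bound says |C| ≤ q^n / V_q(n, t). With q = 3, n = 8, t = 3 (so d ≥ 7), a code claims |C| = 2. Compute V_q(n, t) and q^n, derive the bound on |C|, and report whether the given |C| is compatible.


V_q(n, t) = 577, q^n = 6561, Hamming bound = 11, |C| = 2 ≤ bound (satisfied).

Step 1: Compute V_q(n, t) = Σ_{j=0}^3 C(n, j) (q−1)^j.
  j = 0: C(8,0)·(2)^0 = 1·1 = 1.
  j = 1: C(8,1)·(2)^1 = 8·2 = 16.
  j = 2: C(8,2)·(2)^2 = 28·4 = 112.
  j = 3: C(8,3)·(2)^3 = 56·8 = 448.
  V_q(n, t) = 1 + 16 + 112 + 448 = 577.
Step 2: q^n = 3^8 = 6561.
Step 3: Hamming bound ⌊q^n / V_q(n,t)⌋ = ⌊6561/577⌋ = 11.
Step 4: Compare |C| = 2 to 11: satisfied.
The claimed |C| lies below the Hamming bound.


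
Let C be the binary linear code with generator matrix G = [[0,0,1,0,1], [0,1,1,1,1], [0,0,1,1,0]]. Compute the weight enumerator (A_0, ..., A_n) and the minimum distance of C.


Weight distribution: A_0 = 1, A_2 = 6, A_4 = 1. Minimum distance d = 2.

Enumerate all 2^3 = 8 messages m ∈ F_2^3.
For each, compute codeword c = mG in F_2^5, then tally its weight.
  m = 000 → c = 00000, weight = 0.
  m = 100 → c = 00101, weight = 2.
  m = 010 → c = 01111, weight = 4.
  m = 110 → c = 01010, weight = 2.
  m = 001 → c = 00110, weight = 2.
  m = 101 → c = 00011, weight = 2.
  m = 011 → c = 01001, weight = 2.
  m = 111 → c = 01100, weight = 2.
Tally weights:
  weight 0: 1 codewords.
  weight 2: 6 codewords.
  weight 4: 1 codewords.
Minimum distance d = smallest w > 0 with A_w > 0 = 2.
Sanity: Σ A_w = 8 = 2^3 = 8 ✓.


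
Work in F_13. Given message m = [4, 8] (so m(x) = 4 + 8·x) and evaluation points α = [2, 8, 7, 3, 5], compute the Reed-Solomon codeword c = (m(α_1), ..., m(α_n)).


c = [7, 3, 8, 2, 5]

Message polynomial: m(x) = 4 + 8·x (mod 13).
For each evaluation point α_i, compute m(α_i) mod 13:
  α_1 = 2: Horner steps 8 → 7, so m(2) = 7.
  α_2 = 8: Horner steps 8 → 3, so m(8) = 3.
  α_3 = 7: Horner steps 8 → 8, so m(7) = 8.
  α_4 = 3: Horner steps 8 → 2, so m(3) = 2.
  α_5 = 5: Horner steps 8 → 5, so m(5) = 5.
Codeword c = [7, 3, 8, 2, 5] ∈ F_13^5.


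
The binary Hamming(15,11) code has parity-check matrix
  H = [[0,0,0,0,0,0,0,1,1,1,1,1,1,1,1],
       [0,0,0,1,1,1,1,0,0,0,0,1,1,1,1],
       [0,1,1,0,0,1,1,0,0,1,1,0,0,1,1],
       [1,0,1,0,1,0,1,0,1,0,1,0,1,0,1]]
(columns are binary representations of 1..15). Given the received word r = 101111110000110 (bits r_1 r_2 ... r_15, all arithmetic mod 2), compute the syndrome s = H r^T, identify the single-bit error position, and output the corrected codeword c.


s = (1, 0, 0, 1)^T, error position = 9, corrected codeword c = 101111111000110

Compute s = H r^T mod 2 one row at a time:
  s_1 = 1 + 0 + 0 + 0 + 0 + 1 + 1 + 0 = 3 ≡ 1 (mod 2).
  s_2 = 1 + 1 + 1 + 1 + 0 + 1 + 1 + 0 = 6 ≡ 0 (mod 2).
  s_3 = 0 + 1 + 1 + 1 + 0 + 0 + 1 + 0 = 4 ≡ 0 (mod 2).
  s_4 = 1 + 1 + 1 + 1 + 0 + 0 + 1 + 0 = 5 ≡ 1 (mod 2).
s = (1, 0, 0, 1)^T — this equals column 9 of H (binary 1001), so error is at position 9.
Correct: flip bit 9 of r = 101111110000110 to get c = 101111111000110.


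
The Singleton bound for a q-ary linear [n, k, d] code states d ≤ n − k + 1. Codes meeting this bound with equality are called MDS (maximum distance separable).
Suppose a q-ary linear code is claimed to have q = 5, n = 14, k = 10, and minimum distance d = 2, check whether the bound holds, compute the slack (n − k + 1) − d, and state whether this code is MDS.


Singleton RHS = n − k + 1 = 5, slack = 3, bound satisfied, not MDS.

Singleton bound: d ≤ n − k + 1.
Here n = 14, k = 10, so n − k + 1 = 5.
Given d = 2, check d ≤ 5: YES.
Slack = (n − k + 1) − d = 3.
The code is NOT MDS (slack = 3 > 0).
Description: the claimed parameters are [14, 10, 2]_5; such a code would be non-MDS.


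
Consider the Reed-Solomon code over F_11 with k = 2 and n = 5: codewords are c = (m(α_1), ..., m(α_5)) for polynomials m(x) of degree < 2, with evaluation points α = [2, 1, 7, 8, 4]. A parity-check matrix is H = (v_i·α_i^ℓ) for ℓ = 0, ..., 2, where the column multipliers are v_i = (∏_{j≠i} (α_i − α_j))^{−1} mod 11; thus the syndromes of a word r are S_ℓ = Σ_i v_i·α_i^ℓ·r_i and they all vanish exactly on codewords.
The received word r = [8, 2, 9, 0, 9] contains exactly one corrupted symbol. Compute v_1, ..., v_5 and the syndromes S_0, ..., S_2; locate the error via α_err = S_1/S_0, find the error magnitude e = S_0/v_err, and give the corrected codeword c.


S = (9, 8, 1), error at position 3, error magnitude e = 4, c = [8, 2, 5, 0, 9].

Step 1: column multipliers v_i = (∏_{j≠i}(α_i − α_j))^{−1} mod 11.
  i = 1 (α = 2): (2−1)(2−7)(2−8)(2−4) = 1·(−5)·(−6)·(−2) = −60 ≡ 6, so v_1 = 6^{−1} = 2 (mod 11).
  i = 2 (α = 1): (1−2)(1−7)(1−8)(1−4) = (−1)·(−6)·(−7)·(−3) = 126 ≡ 5, so v_2 = 5^{−1} = 9 (mod 11).
  i = 3 (α = 7): (7−2)(7−1)(7−8)(7−4) = 5·6·(−1)·3 = −90 ≡ 9, so v_3 = 9^{−1} = 5 (mod 11).
  i = 4 (α = 8): (8−2)(8−1)(8−7)(8−4) = 6·7·1·4 = 168 ≡ 3, so v_4 = 3^{−1} = 4 (mod 11).
  i = 5 (α = 4): (4−2)(4−1)(4−7)(4−8) = 2·3·(−3)·(−4) = 72 ≡ 6, so v_5 = 6^{−1} = 2 (mod 11).
  v = [2, 9, 5, 4, 2].
Step 2: syndromes of r = [8, 2, 9, 0, 9] (all sums mod 11).
  S_0 = Σ v_i r_i = 2·8 + 9·2 + 5·9 + 4·0 + 2·9 = 97 ≡ 9.
  S_1 = Σ v_i α_i r_i = 2·2·8 + 9·1·2 + 5·7·9 + 4·8·0 + 2·4·9 = 437 ≡ 8.
  α_i^2 mod 11 = [4, 1, 5, 9, 5].
  S_2 = Σ v_i α_i^2 r_i = 2·4·8 + 9·1·2 + 5·5·9 + 4·9·0 + 2·5·9 = 397 ≡ 1.
  S = (9, 8, 1) ≠ 0, so r is not a codeword (an error is present).
Step 3: locate the error. For a single error e at position i, S_ℓ = v_i·e·α_i^ℓ, so α_err = S_1/S_0.
  S_0^{−1} = 9^{−1} = 5 (mod 11), so α_err = 8·5 = 40 ≡ 7 = α_3. Error position i = 3.
  Consistency check: S_2/S_1 = 1·7 = 7 ≡ 7 = α_err ✓ (single-error assumption holds).
Step 4: error magnitude e = S_0/v_3 = S_0·∏_{j≠3}(α_3 − α_j) = 9·9 = 81 ≡ 4 (mod 11).
Step 5: correct position 3: c_3 = r_3 − e = 9 − 4 ≡ 5 (mod 11). Hence c = [8, 2, 5, 0, 9].
  Check: interpolating c through the α_i gives m(x) = 7 + 6·x (degree < 2) with m(α_i) = c_i for every i, so c is indeed a codeword.


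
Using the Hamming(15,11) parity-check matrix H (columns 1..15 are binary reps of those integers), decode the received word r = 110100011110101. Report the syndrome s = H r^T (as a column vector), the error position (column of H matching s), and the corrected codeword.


s = (0, 1, 0, 1)^T, error position = 5, corrected codeword c = 110110011110101

Compute s = H r^T mod 2 one row at a time:
  s_1 = 1 + 1 + 1 + 1 + 0 + 1 + 0 + 1 = 6 ≡ 0 (mod 2).
  s_2 = 1 + 0 + 0 + 0 + 0 + 1 + 0 + 1 = 3 ≡ 1 (mod 2).
  s_3 = 1 + 0 + 0 + 0 + 1 + 1 + 0 + 1 = 4 ≡ 0 (mod 2).
  s_4 = 1 + 0 + 0 + 0 + 1 + 1 + 1 + 1 = 5 ≡ 1 (mod 2).
s = (0, 1, 0, 1)^T — this equals column 5 of H (binary 0101), so error is at position 5.
Correct: flip bit 5 of r = 110100011110101 to get c = 110110011110101.


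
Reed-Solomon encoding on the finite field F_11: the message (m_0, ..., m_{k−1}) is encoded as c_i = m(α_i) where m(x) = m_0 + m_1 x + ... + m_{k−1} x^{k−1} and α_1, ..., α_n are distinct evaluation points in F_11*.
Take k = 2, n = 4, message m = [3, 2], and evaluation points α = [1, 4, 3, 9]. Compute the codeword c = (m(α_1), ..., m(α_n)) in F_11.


c = [5, 0, 9, 10]

Message polynomial: m(x) = 3 + 2·x (mod 11).
For each evaluation point α_i, compute m(α_i) mod 11:
  α_1 = 1: Horner steps 2 → 5, so m(1) = 5.
  α_2 = 4: Horner steps 2 → 0, so m(4) = 0.
  α_3 = 3: Horner steps 2 → 9, so m(3) = 9.
  α_4 = 9: Horner steps 2 → 10, so m(9) = 10.
Codeword c = [5, 0, 9, 10] ∈ F_11^4.


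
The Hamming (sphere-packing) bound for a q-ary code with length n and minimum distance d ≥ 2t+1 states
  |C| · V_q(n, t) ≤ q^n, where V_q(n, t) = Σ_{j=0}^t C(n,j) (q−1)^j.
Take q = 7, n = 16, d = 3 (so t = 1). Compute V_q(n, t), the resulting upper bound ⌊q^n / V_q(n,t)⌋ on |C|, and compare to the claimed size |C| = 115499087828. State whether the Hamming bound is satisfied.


V_q(n, t) = 97, q^n = 33232930569601, Hamming bound = 342607531645, |C| = 115499087828 ≤ bound (satisfied).

Step 1: Compute V_q(n, t) = Σ_{j=0}^1 C(n, j) (q−1)^j.
  j = 0: C(16,0)·(6)^0 = 1·1 = 1.
  j = 1: C(16,1)·(6)^1 = 16·6 = 96.
  V_q(n, t) = 1 + 96 = 97.
Step 2: q^n = 7^16 = 33232930569601.
Step 3: Hamming bound ⌊q^n / V_q(n,t)⌋ = ⌊33232930569601/97⌋ = 342607531645.
Step 4: Compare |C| = 115499087828 to 342607531645: satisfied.
The claimed |C| lies below the Hamming bound.


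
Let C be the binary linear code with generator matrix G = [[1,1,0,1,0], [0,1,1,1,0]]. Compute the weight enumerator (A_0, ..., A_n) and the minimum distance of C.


Weight distribution: A_0 = 1, A_2 = 1, A_3 = 2. Minimum distance d = 2.

Enumerate all 2^2 = 4 messages m ∈ F_2^2.
For each, compute codeword c = mG in F_2^5, then tally its weight.
  m = 00 → c = 00000, weight = 0.
  m = 10 → c = 11010, weight = 3.
  m = 01 → c = 01110, weight = 3.
  m = 11 → c = 10100, weight = 2.
Tally weights:
  weight 0: 1 codewords.
  weight 2: 1 codewords.
  weight 3: 2 codewords.
Minimum distance d = smallest w > 0 with A_w > 0 = 2.
Sanity: Σ A_w = 4 = 2^2 = 4 ✓.


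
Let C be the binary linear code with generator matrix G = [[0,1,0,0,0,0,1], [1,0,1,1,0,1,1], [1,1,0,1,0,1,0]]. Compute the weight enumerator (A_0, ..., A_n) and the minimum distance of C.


Weight distribution: A_0 = 1, A_1 = 1, A_2 = 1, A_3 = 1, A_4 = 2, A_5 = 2. Minimum distance d = 1.

Enumerate all 2^3 = 8 messages m ∈ F_2^3.
For each, compute codeword c = mG in F_2^7, then tally its weight.
  m = 000 → c = 0000000, weight = 0.
  m = 100 → c = 0100001, weight = 2.
  m = 010 → c = 1011011, weight = 5.
  m = 110 → c = 1111010, weight = 5.
  m = 001 → c = 1101010, weight = 4.
  m = 101 → c = 1001011, weight = 4.
  m = 011 → c = 0110001, weight = 3.
  m = 111 → c = 0010000, weight = 1.
Tally weights:
  weight 0: 1 codewords.
  weight 1: 1 codewords.
  weight 2: 1 codewords.
  weight 3: 1 codewords.
  weight 4: 2 codewords.
  weight 5: 2 codewords.
Minimum distance d = smallest w > 0 with A_w > 0 = 1.
Sanity: Σ A_w = 8 = 2^3 = 8 ✓.


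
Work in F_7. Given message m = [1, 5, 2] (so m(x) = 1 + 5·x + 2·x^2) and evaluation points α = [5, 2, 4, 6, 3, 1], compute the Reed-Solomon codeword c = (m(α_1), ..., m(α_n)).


c = [6, 5, 4, 5, 6, 1]

Message polynomial: m(x) = 1 + 5·x + 2·x^2 (mod 7).
For each evaluation point α_i, compute m(α_i) mod 7:
  α_1 = 5: Horner steps 2 → 1 → 6, so m(5) = 6.
  α_2 = 2: Horner steps 2 → 2 → 5, so m(2) = 5.
  α_3 = 4: Horner steps 2 → 6 → 4, so m(4) = 4.
  α_4 = 6: Horner steps 2 → 3 → 5, so m(6) = 5.
  α_5 = 3: Horner steps 2 → 4 → 6, so m(3) = 6.
  α_6 = 1: Horner steps 2 → 0 → 1, so m(1) = 1.
Codeword c = [6, 5, 4, 5, 6, 1] ∈ F_7^6.


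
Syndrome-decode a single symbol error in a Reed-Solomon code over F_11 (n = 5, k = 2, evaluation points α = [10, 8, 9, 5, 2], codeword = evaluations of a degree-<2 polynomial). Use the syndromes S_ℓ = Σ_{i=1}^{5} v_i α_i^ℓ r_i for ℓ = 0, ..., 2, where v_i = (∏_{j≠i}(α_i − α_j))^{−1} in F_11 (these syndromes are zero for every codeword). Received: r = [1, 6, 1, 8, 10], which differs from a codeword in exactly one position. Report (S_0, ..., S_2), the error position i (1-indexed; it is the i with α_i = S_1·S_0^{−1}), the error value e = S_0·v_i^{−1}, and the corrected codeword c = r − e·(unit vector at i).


S = (5, 1, 9), error at position 3, error magnitude e = 3, c = [1, 6, 9, 8, 10].

Step 1: column multipliers v_i = (∏_{j≠i}(α_i − α_j))^{−1} mod 11.
  i = 1 (α = 10): (10−8)(10−9)(10−5)(10−2) = 2·1·5·8 = 80 ≡ 3, so v_1 = 3^{−1} = 4 (mod 11).
  i = 2 (α = 8): (8−10)(8−9)(8−5)(8−2) = (−2)·(−1)·3·6 = 36 ≡ 3, so v_2 = 3^{−1} = 4 (mod 11).
  i = 3 (α = 9): (9−10)(9−8)(9−5)(9−2) = (−1)·1·4·7 = −28 ≡ 5, so v_3 = 5^{−1} = 9 (mod 11).
  i = 4 (α = 5): (5−10)(5−8)(5−9)(5−2) = (−5)·(−3)·(−4)·3 = −180 ≡ 7, so v_4 = 7^{−1} = 8 (mod 11).
  i = 5 (α = 2): (2−10)(2−8)(2−9)(2−5) = (−8)·(−6)·(−7)·(−3) = 1008 ≡ 7, so v_5 = 7^{−1} = 8 (mod 11).
  v = [4, 4, 9, 8, 8].
Step 2: syndromes of r = [1, 6, 1, 8, 10] (all sums mod 11).
  S_0 = Σ v_i r_i = 4·1 + 4·6 + 9·1 + 8·8 + 8·10 = 181 ≡ 5.
  S_1 = Σ v_i α_i r_i = 4·10·1 + 4·8·6 + 9·9·1 + 8·5·8 + 8·2·10 = 793 ≡ 1.
  α_i^2 mod 11 = [1, 9, 4, 3, 4].
  S_2 = Σ v_i α_i^2 r_i = 4·1·1 + 4·9·6 + 9·4·1 + 8·3·8 + 8·4·10 = 768 ≡ 9.
  S = (5, 1, 9) ≠ 0, so r is not a codeword (an error is present).
Step 3: locate the error. For a single error e at position i, S_ℓ = v_i·e·α_i^ℓ, so α_err = S_1/S_0.
  S_0^{−1} = 5^{−1} = 9 (mod 11), so α_err = 1·9 = 9 ≡ 9 = α_3. Error position i = 3.
  Consistency check: S_2/S_1 = 9·1 = 9 ≡ 9 = α_err ✓ (single-error assumption holds).
Step 4: error magnitude e = S_0/v_3 = S_0·∏_{j≠3}(α_3 − α_j) = 5·5 = 25 ≡ 3 (mod 11).
Step 5: correct position 3: c_3 = r_3 − e = 1 − 3 ≡ 9 (mod 11). Hence c = [1, 6, 9, 8, 10].
  Check: interpolating c through the α_i gives m(x) = 4 + 3·x (degree < 2) with m(α_i) = c_i for every i, so c is indeed a codeword.


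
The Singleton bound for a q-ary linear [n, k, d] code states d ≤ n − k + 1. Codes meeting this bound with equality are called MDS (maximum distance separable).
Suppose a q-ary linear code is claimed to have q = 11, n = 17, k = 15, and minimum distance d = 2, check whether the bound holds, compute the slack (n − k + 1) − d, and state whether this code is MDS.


Singleton RHS = n − k + 1 = 3, slack = 1, bound satisfied, not MDS.

Singleton bound: d ≤ n − k + 1.
Here n = 17, k = 15, so n − k + 1 = 3.
Given d = 2, check d ≤ 3: YES.
Slack = (n − k + 1) − d = 1.
The code is NOT MDS (slack = 1 > 0).
Description: the claimed parameters are [17, 15, 2]_11; such a code would be non-MDS.


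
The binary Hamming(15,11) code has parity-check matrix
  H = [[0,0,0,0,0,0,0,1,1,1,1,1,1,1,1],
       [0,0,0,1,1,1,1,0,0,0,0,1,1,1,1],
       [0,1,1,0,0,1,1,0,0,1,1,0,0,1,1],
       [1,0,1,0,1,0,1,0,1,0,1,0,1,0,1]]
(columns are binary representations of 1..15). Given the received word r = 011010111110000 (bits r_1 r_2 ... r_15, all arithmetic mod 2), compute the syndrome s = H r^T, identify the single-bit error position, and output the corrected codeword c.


s = (0, 0, 1, 1)^T, error position = 3, corrected codeword c = 010010111110000

Compute s = H r^T mod 2 one row at a time:
  s_1 = 1 + 1 + 1 + 1 + 0 + 0 + 0 + 0 = 4 ≡ 0 (mod 2).
  s_2 = 0 + 1 + 0 + 1 + 0 + 0 + 0 + 0 = 2 ≡ 0 (mod 2).
  s_3 = 1 + 1 + 0 + 1 + 1 + 1 + 0 + 0 = 5 ≡ 1 (mod 2).
  s_4 = 0 + 1 + 1 + 1 + 1 + 1 + 0 + 0 = 5 ≡ 1 (mod 2).
s = (0, 0, 1, 1)^T — this equals column 3 of H (binary 0011), so error is at position 3.
Correct: flip bit 3 of r = 011010111110000 to get c = 010010111110000.


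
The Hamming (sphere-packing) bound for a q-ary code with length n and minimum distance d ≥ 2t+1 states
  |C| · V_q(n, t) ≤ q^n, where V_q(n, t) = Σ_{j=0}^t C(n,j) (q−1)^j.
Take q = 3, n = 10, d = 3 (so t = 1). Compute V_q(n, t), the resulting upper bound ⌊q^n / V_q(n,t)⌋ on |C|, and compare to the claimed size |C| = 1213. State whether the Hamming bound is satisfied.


V_q(n, t) = 21, q^n = 59049, Hamming bound = 2811, |C| = 1213 ≤ bound (satisfied).

Step 1: Compute V_q(n, t) = Σ_{j=0}^1 C(n, j) (q−1)^j.
  j = 0: C(10,0)·(2)^0 = 1·1 = 1.
  j = 1: C(10,1)·(2)^1 = 10·2 = 20.
  V_q(n, t) = 1 + 20 = 21.
Step 2: q^n = 3^10 = 59049.
Step 3: Hamming bound ⌊q^n / V_q(n,t)⌋ = ⌊59049/21⌋ = 2811.
Step 4: Compare |C| = 1213 to 2811: satisfied.
The claimed |C| lies below the Hamming bound.


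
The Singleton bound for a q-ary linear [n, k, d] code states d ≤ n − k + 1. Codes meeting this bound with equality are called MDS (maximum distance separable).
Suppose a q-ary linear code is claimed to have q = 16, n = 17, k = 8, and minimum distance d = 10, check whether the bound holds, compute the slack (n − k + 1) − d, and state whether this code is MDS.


Singleton RHS = n − k + 1 = 10, slack = 0, bound satisfied, MDS.

Singleton bound: d ≤ n − k + 1.
Here n = 17, k = 8, so n − k + 1 = 10.
Given d = 10, check d ≤ 10: YES.
Slack = (n − k + 1) − d = 0.
The code is MDS (slack = 0).
Description: the claimed parameters are [17, 8, 10]_16; such a code would be MDS (meets Singleton bound).
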